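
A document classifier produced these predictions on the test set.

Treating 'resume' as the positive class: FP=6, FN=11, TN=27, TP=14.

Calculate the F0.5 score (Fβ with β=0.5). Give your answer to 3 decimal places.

0.667

Fβ = (1+β²)·TP / ((1+β²)·TP + β²·FN + FP), with β²=1/4
= 1.25·14 / (1.25·14 + 0.25·11 + 6) = 0.667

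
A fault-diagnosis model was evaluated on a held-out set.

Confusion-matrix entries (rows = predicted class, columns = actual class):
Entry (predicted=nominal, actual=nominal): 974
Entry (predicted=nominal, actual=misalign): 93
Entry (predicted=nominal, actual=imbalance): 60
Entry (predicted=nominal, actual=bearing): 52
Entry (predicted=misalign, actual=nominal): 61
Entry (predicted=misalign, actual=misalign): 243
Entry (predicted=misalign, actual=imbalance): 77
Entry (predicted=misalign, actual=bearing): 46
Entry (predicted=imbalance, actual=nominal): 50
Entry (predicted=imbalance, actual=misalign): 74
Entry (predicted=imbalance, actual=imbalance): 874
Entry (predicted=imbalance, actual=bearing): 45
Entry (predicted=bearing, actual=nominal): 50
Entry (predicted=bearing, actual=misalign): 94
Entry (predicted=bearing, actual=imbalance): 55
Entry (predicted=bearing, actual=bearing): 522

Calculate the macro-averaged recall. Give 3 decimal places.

0.736

Per-class recall (TP/(TP+FN)):
  nominal: TP=974, FN=61+50+50=161 → 974/1135 = 0.8581
  misalign: TP=243, FN=93+74+94=261 → 243/504 = 0.4821
  imbalance: TP=874, FN=60+77+55=192 → 874/1066 = 0.8199
  bearing: TP=522, FN=52+46+45=143 → 522/665 = 0.7850
Macro-recall = mean = (0.8581 + 0.4821 + 0.8199 + 0.7850) / 4 = 0.736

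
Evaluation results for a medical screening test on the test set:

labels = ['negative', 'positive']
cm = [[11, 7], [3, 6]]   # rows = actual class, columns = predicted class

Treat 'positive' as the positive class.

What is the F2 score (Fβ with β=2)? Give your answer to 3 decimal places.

Fβ = (1+β²)·TP / ((1+β²)·TP + β²·FN + FP), with β²=4
= 5·6 / (5·6 + 4·3 + 7) = 0.612

0.612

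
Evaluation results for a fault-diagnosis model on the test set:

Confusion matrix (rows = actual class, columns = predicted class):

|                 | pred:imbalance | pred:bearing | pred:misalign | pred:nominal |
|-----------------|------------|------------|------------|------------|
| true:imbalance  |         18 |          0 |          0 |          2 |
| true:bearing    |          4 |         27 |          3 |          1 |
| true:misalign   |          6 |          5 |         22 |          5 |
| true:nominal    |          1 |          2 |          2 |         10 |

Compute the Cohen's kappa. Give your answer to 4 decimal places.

0.6106

Observed agreement pₒ = trace/N = 77/108 = 0.71296
Expected agreement pₑ = Σ (rowᵢ·colᵢ)/N² = (20·29 + 35·34 + 38·27 + 15·18)/108² = 0.26286
κ = (pₒ − pₑ)/(1 − pₑ) = (0.71296 − 0.26286)/(1 − 0.26286) = 0.6106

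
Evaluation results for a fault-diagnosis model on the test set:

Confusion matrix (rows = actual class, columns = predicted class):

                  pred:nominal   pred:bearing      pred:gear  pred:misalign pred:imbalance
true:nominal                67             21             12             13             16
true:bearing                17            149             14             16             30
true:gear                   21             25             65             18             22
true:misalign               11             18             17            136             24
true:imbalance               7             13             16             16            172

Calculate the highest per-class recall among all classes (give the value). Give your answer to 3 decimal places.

Per-class recall (TP/(TP+FN)):
  nominal: TP=67, FN=21+12+13+16=62 → 67/129 = 0.5194
  bearing: TP=149, FN=17+14+16+30=77 → 149/226 = 0.6593
  gear: TP=65, FN=21+25+18+22=86 → 65/151 = 0.4305
  misalign: TP=136, FN=11+18+17+24=70 → 136/206 = 0.6602
  imbalance: TP=172, FN=7+13+16+16=52 → 172/224 = 0.7679
Highest is class 'imbalance' with recall = 0.768.

0.768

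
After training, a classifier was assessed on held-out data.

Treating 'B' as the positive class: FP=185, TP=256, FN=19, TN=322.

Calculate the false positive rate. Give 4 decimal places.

FPR = FP/(FP+TN) = 185/(185+322) = 0.3649

0.3649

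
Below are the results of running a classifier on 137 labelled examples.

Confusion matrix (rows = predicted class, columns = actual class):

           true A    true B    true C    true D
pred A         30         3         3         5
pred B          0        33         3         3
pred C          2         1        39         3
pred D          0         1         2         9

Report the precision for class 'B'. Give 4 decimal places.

Treat 'B' as positive and all other classes as negative.
precision = TP/(TP+FP).
B: TP=33, FP=0+3+3=6 → 33/39 = 0.84615

0.8462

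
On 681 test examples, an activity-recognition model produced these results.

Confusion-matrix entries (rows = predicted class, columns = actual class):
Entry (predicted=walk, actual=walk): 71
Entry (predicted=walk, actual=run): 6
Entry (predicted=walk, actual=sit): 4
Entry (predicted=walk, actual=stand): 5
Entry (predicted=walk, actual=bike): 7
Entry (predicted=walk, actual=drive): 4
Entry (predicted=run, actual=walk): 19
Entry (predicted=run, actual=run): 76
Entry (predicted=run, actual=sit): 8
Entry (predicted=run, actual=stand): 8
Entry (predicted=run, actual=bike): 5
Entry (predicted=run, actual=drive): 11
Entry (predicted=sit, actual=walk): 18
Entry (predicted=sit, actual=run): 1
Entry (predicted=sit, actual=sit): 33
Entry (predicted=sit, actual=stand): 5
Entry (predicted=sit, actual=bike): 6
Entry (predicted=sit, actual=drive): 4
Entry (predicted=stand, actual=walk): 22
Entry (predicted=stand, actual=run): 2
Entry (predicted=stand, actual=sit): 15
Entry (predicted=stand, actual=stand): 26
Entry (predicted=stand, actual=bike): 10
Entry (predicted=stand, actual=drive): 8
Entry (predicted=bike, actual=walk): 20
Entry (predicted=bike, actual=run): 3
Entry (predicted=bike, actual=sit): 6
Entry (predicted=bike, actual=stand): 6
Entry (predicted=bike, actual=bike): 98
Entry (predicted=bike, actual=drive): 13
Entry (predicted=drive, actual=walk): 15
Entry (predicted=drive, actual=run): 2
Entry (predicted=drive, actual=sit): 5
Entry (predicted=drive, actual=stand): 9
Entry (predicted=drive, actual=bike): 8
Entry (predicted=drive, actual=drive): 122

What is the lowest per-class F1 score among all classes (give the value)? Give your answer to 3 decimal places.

Per-class F1 score (2·TP/(2·TP+FP+FN)):
  walk: TP=71, FP=6+4+5+7+4=26, FN=19+18+22+20+15=94 → 142/262 = 0.5420
  run: TP=76, FP=19+8+8+5+11=51, FN=6+1+2+3+2=14 → 152/217 = 0.7005
  sit: TP=33, FP=18+1+5+6+4=34, FN=4+8+15+6+5=38 → 66/138 = 0.4783
  stand: TP=26, FP=22+2+15+10+8=57, FN=5+8+5+6+9=33 → 52/142 = 0.3662
  bike: TP=98, FP=20+3+6+6+13=48, FN=7+5+6+10+8=36 → 196/280 = 0.7000
  drive: TP=122, FP=15+2+5+9+8=39, FN=4+11+4+8+13=40 → 244/323 = 0.7554
Lowest is class 'stand' with F1 score = 0.366.

0.366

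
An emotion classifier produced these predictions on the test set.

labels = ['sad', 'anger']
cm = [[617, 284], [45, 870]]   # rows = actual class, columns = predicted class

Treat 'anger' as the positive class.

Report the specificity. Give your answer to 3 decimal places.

Specificity = TN/(TN+FP) = 617/(617+284) = 0.685

0.685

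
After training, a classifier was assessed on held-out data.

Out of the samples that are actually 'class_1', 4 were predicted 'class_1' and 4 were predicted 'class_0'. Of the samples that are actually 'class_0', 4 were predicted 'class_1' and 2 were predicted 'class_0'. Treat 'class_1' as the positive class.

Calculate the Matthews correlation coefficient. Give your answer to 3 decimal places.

-0.167

MCC = (TP·TN − FP·FN) / √((TP+FP)(TP+FN)(TN+FP)(TN+FN))
Numerator = 4·2 − 4·4 = -8
Denominator = √(8·8·6·6) = √2304 = 48.0000
MCC = -8 / 48.0000 = -0.167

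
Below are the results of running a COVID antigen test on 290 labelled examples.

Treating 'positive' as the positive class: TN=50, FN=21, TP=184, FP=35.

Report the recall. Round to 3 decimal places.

0.898

Recall = TP/(TP+FN) = 184/(184+21) = 184/205 = 0.898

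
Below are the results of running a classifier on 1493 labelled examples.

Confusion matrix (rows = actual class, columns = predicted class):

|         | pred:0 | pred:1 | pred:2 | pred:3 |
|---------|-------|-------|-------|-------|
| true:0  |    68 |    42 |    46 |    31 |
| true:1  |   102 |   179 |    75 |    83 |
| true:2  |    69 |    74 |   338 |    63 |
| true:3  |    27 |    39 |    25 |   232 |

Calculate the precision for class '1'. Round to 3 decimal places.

0.536

One-vs-rest for '1': TP = diagonal; FP = other classes predicted '1'; FN = '1' predicted as other.
precision = TP/(TP+FP).
1: TP=179, FP=42+74+39=155 → 179/334 = 0.5359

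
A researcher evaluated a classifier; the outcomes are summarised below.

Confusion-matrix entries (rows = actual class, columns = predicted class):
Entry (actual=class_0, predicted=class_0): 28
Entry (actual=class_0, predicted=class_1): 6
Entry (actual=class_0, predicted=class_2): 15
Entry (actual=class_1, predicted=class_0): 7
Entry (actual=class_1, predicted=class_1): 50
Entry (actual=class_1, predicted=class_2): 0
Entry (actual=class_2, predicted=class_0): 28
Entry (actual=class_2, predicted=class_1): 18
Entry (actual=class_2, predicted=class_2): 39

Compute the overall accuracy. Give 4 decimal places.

0.6126

Accuracy = trace / total = (28+50+39=117) / 191 = 117/191 = 0.6126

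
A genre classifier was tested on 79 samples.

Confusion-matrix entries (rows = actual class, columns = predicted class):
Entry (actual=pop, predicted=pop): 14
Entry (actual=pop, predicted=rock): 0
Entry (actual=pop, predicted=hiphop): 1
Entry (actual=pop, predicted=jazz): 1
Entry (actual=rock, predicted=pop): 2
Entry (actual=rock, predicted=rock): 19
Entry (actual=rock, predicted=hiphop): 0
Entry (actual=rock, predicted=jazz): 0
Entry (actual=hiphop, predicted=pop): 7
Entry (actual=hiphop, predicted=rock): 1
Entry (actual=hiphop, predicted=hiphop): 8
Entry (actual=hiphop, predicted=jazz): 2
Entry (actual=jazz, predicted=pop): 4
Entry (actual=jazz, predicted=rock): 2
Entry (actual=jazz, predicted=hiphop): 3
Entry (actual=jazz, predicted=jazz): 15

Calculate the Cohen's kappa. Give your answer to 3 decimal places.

Observed agreement pₒ = trace/N = 56/79 = 0.7089
Expected agreement pₑ = Σ (rowᵢ·colᵢ)/N² = (16·27 + 21·22 + 18·12 + 24·18)/79² = 0.2471
κ = (pₒ − pₑ)/(1 − pₑ) = (0.7089 − 0.2471)/(1 − 0.2471) = 0.613

0.613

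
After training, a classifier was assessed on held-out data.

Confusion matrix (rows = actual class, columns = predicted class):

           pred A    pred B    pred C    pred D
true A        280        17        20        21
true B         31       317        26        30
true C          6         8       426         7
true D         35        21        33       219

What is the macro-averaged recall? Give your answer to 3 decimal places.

0.819

Per-class recall (TP/(TP+FN)):
  A: TP=280, FN=17+20+21=58 → 280/338 = 0.8284
  B: TP=317, FN=31+26+30=87 → 317/404 = 0.7847
  C: TP=426, FN=6+8+7=21 → 426/447 = 0.9530
  D: TP=219, FN=35+21+33=89 → 219/308 = 0.7110
Macro-recall = mean = (0.8284 + 0.7847 + 0.9530 + 0.7110) / 4 = 0.819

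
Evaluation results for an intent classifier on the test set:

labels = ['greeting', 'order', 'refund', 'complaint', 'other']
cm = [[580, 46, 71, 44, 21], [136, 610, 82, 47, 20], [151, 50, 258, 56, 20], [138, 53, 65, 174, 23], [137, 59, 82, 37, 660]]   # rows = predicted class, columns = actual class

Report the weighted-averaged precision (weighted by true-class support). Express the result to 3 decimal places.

Per-class precision (TP/(TP+FP)):
  greeting: TP=580, FP=46+71+44+21=182 → 580/762 = 0.7612
  order: TP=610, FP=136+82+47+20=285 → 610/895 = 0.6816
  refund: TP=258, FP=151+50+56+20=277 → 258/535 = 0.4822
  complaint: TP=174, FP=138+53+65+23=279 → 174/453 = 0.3841
  other: TP=660, FP=137+59+82+37=315 → 660/975 = 0.6769
Weighted-precision = Σ (supportᵢ/N)·precisionᵢ with N=3620: (1142/3620)·0.7612 + (818/3620)·0.6816 + (558/3620)·0.4822 + (358/3620)·0.3841 + (744/3620)·0.6769 = 0.646

0.646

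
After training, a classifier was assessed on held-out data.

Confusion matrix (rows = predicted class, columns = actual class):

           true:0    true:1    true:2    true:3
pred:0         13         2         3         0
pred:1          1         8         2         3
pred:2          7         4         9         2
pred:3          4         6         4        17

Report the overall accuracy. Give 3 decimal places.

Accuracy = trace / total = (13+8+9+17=47) / 85 = 47/85 = 0.553

0.553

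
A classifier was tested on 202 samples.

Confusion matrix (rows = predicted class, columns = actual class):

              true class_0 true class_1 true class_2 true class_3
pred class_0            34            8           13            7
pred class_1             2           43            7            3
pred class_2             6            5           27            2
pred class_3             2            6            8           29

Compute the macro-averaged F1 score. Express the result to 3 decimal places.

0.655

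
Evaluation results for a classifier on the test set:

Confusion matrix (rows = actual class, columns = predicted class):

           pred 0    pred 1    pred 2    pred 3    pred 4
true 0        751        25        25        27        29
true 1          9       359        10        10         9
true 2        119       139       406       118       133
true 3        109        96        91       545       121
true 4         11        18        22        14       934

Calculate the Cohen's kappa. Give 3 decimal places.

Observed agreement pₒ = trace/N = 2995/4130 = 0.7252
Expected agreement pₑ = Σ (rowᵢ·colᵢ)/N² = (857·999 + 397·637 + 915·554 + 962·714 + 999·1226)/4130² = 0.2068
κ = (pₒ − pₑ)/(1 − pₑ) = (0.7252 − 0.2068)/(1 − 0.2068) = 0.654

0.654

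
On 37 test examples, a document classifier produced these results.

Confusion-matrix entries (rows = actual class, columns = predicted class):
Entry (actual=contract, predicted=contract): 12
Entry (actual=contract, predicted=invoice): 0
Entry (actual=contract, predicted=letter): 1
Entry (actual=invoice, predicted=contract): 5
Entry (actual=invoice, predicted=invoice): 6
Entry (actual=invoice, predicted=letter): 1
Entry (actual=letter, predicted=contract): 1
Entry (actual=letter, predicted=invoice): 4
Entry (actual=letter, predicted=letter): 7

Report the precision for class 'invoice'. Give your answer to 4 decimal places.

Treat 'invoice' as positive and all other classes as negative.
precision = TP/(TP+FP).
invoice: TP=6, FP=0+4=4 → 6/10 = 0.60000

0.6000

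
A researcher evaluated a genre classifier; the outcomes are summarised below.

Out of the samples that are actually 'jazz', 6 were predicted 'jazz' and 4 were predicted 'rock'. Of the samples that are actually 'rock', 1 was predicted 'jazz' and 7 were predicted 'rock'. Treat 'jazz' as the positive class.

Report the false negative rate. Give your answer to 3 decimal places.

0.400

FNR = FN/(FN+TP) = 4/(4+6) = 0.400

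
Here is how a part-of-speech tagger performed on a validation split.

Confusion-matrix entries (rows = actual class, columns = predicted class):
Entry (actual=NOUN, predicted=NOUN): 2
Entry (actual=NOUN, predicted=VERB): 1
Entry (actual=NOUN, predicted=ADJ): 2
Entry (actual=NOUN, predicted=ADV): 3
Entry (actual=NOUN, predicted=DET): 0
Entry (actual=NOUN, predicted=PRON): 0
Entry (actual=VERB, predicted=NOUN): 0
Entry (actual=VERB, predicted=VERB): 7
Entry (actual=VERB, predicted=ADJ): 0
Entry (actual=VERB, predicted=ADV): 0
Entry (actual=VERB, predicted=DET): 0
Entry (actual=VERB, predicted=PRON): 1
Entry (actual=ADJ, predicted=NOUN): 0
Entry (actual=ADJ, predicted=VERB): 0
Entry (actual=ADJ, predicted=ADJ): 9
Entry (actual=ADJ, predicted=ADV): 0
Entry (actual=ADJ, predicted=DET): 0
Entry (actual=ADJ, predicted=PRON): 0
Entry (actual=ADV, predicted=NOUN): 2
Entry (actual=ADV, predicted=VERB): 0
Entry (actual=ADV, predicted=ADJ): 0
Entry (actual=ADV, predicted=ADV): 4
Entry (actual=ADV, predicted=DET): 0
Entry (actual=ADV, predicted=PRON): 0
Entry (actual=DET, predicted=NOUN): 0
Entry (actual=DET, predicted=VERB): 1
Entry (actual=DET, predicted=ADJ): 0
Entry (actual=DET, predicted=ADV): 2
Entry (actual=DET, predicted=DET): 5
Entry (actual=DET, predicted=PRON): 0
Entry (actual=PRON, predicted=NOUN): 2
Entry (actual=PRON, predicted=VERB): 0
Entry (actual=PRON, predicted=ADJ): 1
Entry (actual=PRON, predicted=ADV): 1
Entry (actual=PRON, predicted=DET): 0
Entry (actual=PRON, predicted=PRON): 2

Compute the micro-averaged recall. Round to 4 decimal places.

Micro-averaging pools counts across classes: ΣTP=29, ΣFP=16, ΣFN=16.
Micro-recall = TP/(TP+FN) on pooled counts = 0.6444 (equals overall accuracy in single-label multiclass).

0.6444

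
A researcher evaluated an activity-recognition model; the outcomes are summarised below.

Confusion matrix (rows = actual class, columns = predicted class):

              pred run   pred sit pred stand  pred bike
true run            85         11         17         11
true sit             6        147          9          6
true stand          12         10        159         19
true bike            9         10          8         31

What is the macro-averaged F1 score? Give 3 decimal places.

Per-class F1 score (2·TP/(2·TP+FP+FN)):
  run: TP=85, FP=6+12+9=27, FN=11+17+11=39 → 170/236 = 0.7203
  sit: TP=147, FP=11+10+10=31, FN=6+9+6=21 → 294/346 = 0.8497
  stand: TP=159, FP=17+9+8=34, FN=12+10+19=41 → 318/393 = 0.8092
  bike: TP=31, FP=11+6+19=36, FN=9+10+8=27 → 62/125 = 0.4960
Macro-F1 score = mean = (0.7203 + 0.8497 + 0.8092 + 0.4960) / 4 = 0.719

0.719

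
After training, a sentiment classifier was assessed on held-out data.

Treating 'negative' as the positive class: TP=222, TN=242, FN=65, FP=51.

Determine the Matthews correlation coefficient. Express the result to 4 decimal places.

0.6005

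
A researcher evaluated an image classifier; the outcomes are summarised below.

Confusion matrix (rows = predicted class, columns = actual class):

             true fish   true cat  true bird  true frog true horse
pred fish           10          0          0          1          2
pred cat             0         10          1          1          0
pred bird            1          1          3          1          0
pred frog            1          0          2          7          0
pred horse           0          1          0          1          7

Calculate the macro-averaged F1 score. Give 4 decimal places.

0.7156

Per-class F1 score (2·TP/(2·TP+FP+FN)):
  fish: TP=10, FP=0+0+1+2=3, FN=0+1+1+0=2 → 20/25 = 0.80000
  cat: TP=10, FP=0+1+1+0=2, FN=0+1+0+1=2 → 20/24 = 0.83333
  bird: TP=3, FP=1+1+1+0=3, FN=0+1+2+0=3 → 6/12 = 0.50000
  frog: TP=7, FP=1+0+2+0=3, FN=1+1+1+1=4 → 14/21 = 0.66667
  horse: TP=7, FP=0+1+0+1=2, FN=2+0+0+0=2 → 14/18 = 0.77778
Macro-F1 score = mean = (0.80000 + 0.83333 + 0.50000 + 0.66667 + 0.77778) / 5 = 0.7156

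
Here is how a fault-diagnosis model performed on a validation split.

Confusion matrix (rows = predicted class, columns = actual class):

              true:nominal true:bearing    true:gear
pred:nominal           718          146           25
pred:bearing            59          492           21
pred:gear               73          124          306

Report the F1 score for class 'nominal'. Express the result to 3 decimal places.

0.826

One-vs-rest for 'nominal': TP = diagonal; FP = other classes predicted 'nominal'; FN = 'nominal' predicted as other.
F1 score = 2·TP/(2·TP+FP+FN).
nominal: TP=718, FP=146+25=171, FN=59+73=132 → 1436/1739 = 0.8258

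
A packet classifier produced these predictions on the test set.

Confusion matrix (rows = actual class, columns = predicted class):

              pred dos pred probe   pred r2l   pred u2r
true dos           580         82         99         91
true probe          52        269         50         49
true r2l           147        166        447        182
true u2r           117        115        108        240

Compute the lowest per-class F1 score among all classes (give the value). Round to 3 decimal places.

Per-class F1 score (2·TP/(2·TP+FP+FN)):
  dos: TP=580, FP=52+147+117=316, FN=82+99+91=272 → 1160/1748 = 0.6636
  probe: TP=269, FP=82+166+115=363, FN=52+50+49=151 → 538/1052 = 0.5114
  r2l: TP=447, FP=99+50+108=257, FN=147+166+182=495 → 894/1646 = 0.5431
  u2r: TP=240, FP=91+49+182=322, FN=117+115+108=340 → 480/1142 = 0.4203
Lowest is class 'u2r' with F1 score = 0.420.

0.420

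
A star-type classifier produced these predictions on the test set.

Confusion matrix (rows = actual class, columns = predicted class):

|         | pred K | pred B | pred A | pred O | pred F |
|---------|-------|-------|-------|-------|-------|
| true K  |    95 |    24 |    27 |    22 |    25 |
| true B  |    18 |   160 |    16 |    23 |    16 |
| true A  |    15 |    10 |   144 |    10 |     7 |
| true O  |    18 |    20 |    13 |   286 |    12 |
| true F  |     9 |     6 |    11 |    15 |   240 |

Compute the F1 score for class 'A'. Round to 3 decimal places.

0.725

Treat 'A' as positive and all other classes as negative.
F1 score = 2·TP/(2·TP+FP+FN).
A: TP=144, FP=27+16+13+11=67, FN=15+10+10+7=42 → 288/397 = 0.7254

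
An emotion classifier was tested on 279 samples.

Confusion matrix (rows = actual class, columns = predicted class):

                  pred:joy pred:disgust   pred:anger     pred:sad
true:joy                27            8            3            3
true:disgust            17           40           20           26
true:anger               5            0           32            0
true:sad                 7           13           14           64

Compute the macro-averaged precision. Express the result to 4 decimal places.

0.5725

Per-class precision (TP/(TP+FP)):
  joy: TP=27, FP=17+5+7=29 → 27/56 = 0.48214
  disgust: TP=40, FP=8+0+13=21 → 40/61 = 0.65574
  anger: TP=32, FP=3+20+14=37 → 32/69 = 0.46377
  sad: TP=64, FP=3+26+0=29 → 64/93 = 0.68817
Macro-precision = mean = (0.48214 + 0.65574 + 0.46377 + 0.68817) / 4 = 0.5725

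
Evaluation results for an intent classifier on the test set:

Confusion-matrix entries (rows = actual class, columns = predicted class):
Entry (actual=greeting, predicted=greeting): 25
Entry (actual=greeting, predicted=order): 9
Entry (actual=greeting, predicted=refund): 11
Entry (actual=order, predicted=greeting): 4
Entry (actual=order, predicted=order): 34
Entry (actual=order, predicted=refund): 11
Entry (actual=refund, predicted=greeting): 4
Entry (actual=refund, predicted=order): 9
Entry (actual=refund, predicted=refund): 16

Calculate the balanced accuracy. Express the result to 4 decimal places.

0.6004

Balanced accuracy = mean of per-class recall.
  greeting: recall = 25/45 = 0.55556
  order: recall = 34/49 = 0.69388
  refund: recall = 16/29 = 0.55172
Mean = (0.55556 + 0.69388 + 0.55172) / 3 = 0.6004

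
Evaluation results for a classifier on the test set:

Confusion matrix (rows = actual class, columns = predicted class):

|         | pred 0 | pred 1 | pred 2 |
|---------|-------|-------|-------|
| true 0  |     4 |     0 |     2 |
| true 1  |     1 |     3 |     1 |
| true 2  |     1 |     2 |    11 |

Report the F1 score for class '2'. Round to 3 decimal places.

0.786

F1 score = 2·TP/(2·TP+FP+FN).
2: TP=11, FP=2+1=3, FN=1+2=3 → 22/28 = 0.7857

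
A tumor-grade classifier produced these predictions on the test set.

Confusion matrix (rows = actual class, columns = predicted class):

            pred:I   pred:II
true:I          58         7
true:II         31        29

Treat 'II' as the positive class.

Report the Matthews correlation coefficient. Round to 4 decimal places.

0.4144

MCC = (TP·TN − FP·FN) / √((TP+FP)(TP+FN)(TN+FP)(TN+FN))
Numerator = 29·58 − 7·31 = 1465
Denominator = √(36·60·65·89) = √12495600 = 3534.9116
MCC = 1465 / 3534.9116 = 0.4144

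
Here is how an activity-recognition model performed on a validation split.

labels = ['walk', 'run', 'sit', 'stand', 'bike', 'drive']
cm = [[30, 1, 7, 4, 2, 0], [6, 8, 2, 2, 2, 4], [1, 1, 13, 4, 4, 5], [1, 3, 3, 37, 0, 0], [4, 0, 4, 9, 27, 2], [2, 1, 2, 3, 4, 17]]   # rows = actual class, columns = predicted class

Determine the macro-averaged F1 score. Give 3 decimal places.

0.582

Per-class F1 score (2·TP/(2·TP+FP+FN)):
  walk: TP=30, FP=6+1+1+4+2=14, FN=1+7+4+2+0=14 → 60/88 = 0.6818
  run: TP=8, FP=1+1+3+0+1=6, FN=6+2+2+2+4=16 → 16/38 = 0.4211
  sit: TP=13, FP=7+2+3+4+2=18, FN=1+1+4+4+5=15 → 26/59 = 0.4407
  stand: TP=37, FP=4+2+4+9+3=22, FN=1+3+3+0+0=7 → 74/103 = 0.7184
  bike: TP=27, FP=2+2+4+0+4=12, FN=4+0+4+9+2=19 → 54/85 = 0.6353
  drive: TP=17, FP=0+4+5+0+2=11, FN=2+1+2+3+4=12 → 34/57 = 0.5965
Macro-F1 score = mean = (0.6818 + 0.4211 + 0.4407 + 0.7184 + 0.6353 + 0.5965) / 6 = 0.582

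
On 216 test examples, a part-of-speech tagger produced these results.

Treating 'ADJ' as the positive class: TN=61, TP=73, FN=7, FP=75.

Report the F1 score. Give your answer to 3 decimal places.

0.640

Precision = TP/(TP+FP) = 73/148 = 0.4932
Recall = TP/(TP+FN) = 73/80 = 0.9125
F1 = 2·TP/(2·TP+FP+FN) = 146/228 = 0.640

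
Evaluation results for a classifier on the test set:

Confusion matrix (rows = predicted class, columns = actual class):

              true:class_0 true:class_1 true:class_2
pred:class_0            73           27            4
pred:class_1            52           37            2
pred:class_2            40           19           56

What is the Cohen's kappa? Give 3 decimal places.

0.305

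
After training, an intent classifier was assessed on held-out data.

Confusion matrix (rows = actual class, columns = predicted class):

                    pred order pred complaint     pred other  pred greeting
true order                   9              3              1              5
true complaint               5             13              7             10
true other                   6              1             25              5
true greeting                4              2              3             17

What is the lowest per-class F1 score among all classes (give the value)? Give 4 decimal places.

0.4286

Per-class F1 score (2·TP/(2·TP+FP+FN)):
  order: TP=9, FP=5+6+4=15, FN=3+1+5=9 → 18/42 = 0.42857
  complaint: TP=13, FP=3+1+2=6, FN=5+7+10=22 → 26/54 = 0.48148
  other: TP=25, FP=1+7+3=11, FN=6+1+5=12 → 50/73 = 0.68493
  greeting: TP=17, FP=5+10+5=20, FN=4+2+3=9 → 34/63 = 0.53968
Lowest is class 'order' with F1 score = 0.4286.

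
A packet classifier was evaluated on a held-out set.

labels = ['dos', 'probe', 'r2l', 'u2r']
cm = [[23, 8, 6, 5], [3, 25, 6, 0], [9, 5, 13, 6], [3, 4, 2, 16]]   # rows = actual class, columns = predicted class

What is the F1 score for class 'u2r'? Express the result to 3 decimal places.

0.615

Treat 'u2r' as positive and all other classes as negative.
F1 score = 2·TP/(2·TP+FP+FN).
u2r: TP=16, FP=5+0+6=11, FN=3+4+2=9 → 32/52 = 0.6154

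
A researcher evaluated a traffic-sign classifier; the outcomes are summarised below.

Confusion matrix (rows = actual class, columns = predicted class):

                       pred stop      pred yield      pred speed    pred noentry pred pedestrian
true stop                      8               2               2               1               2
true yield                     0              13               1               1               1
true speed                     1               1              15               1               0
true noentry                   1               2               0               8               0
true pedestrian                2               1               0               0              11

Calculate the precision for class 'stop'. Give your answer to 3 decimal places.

0.667

Take TP from the diagonal, FP from the rest of the 'stop' prediction marginal, FN from the rest of the 'stop' actual marginal.
precision = TP/(TP+FP).
stop: TP=8, FP=0+1+1+2=4 → 8/12 = 0.6667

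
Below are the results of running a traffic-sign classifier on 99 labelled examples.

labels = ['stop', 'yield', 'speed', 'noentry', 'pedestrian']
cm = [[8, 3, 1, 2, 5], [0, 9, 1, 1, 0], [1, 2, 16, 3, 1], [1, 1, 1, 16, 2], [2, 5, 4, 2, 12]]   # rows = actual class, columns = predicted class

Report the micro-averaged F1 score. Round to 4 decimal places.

Micro-averaging pools counts across classes: ΣTP=61, ΣFP=38, ΣFN=38.
Micro-F1 score = 2·TP/(2·TP+FP+FN) on pooled counts = 0.6162 (equals overall accuracy in single-label multiclass).

0.6162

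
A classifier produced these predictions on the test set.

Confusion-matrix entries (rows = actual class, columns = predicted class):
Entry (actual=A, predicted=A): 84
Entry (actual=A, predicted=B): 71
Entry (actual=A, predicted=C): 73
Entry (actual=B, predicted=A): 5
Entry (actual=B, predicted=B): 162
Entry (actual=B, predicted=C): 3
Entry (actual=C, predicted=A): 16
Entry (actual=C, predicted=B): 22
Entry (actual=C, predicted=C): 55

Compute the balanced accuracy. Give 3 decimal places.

Balanced accuracy = mean of per-class recall.
  A: recall = 84/228 = 0.3684
  B: recall = 162/170 = 0.9529
  C: recall = 55/93 = 0.5914
Mean = (0.3684 + 0.9529 + 0.5914) / 3 = 0.638

0.638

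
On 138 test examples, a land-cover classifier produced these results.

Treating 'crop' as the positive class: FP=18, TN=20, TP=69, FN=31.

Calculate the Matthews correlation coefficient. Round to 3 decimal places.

MCC = (TP·TN − FP·FN) / √((TP+FP)(TP+FN)(TN+FP)(TN+FN))
Numerator = 69·20 − 18·31 = 822
Denominator = √(87·100·38·51) = √16860600 = 4106.1661
MCC = 822 / 4106.1661 = 0.200

0.200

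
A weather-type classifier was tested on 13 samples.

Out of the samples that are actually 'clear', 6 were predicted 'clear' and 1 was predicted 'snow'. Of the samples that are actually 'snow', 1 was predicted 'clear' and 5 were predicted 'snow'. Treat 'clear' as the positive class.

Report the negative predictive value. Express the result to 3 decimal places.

NPV = TN/(TN+FN) = 5/(5+1) = 0.833

0.833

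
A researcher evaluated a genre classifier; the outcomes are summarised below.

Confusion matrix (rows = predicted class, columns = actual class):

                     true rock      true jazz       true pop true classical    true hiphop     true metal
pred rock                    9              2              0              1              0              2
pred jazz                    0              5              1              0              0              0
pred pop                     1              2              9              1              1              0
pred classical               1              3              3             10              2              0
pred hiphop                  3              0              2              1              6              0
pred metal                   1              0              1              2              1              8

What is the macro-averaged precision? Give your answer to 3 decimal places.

0.627

Per-class precision (TP/(TP+FP)):
  rock: TP=9, FP=2+0+1+0+2=5 → 9/14 = 0.6429
  jazz: TP=5, FP=0+1+0+0+0=1 → 5/6 = 0.8333
  pop: TP=9, FP=1+2+1+1+0=5 → 9/14 = 0.6429
  classical: TP=10, FP=1+3+3+2+0=9 → 10/19 = 0.5263
  hiphop: TP=6, FP=3+0+2+1+0=6 → 6/12 = 0.5000
  metal: TP=8, FP=1+0+1+2+1=5 → 8/13 = 0.6154
Macro-precision = mean = (0.6429 + 0.8333 + 0.6429 + 0.5263 + 0.5000 + 0.6154) / 6 = 0.627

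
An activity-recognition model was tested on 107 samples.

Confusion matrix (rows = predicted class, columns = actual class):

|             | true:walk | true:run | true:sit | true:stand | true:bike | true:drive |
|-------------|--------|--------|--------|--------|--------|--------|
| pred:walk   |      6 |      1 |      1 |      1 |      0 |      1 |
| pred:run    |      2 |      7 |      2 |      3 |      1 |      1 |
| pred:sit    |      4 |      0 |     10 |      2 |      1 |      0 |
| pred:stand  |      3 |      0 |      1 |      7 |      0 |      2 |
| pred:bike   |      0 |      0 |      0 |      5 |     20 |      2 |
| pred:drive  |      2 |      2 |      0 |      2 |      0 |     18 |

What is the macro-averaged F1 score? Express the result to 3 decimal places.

Per-class F1 score (2·TP/(2·TP+FP+FN)):
  walk: TP=6, FP=1+1+1+0+1=4, FN=2+4+3+0+2=11 → 12/27 = 0.4444
  run: TP=7, FP=2+2+3+1+1=9, FN=1+0+0+0+2=3 → 14/26 = 0.5385
  sit: TP=10, FP=4+0+2+1+0=7, FN=1+2+1+0+0=4 → 20/31 = 0.6452
  stand: TP=7, FP=3+0+1+0+2=6, FN=1+3+2+5+2=13 → 14/33 = 0.4242
  bike: TP=20, FP=0+0+0+5+2=7, FN=0+1+1+0+0=2 → 40/49 = 0.8163
  drive: TP=18, FP=2+2+0+2+0=6, FN=1+1+0+2+2=6 → 36/48 = 0.7500
Macro-F1 score = mean = (0.4444 + 0.5385 + 0.6452 + 0.4242 + 0.8163 + 0.7500) / 6 = 0.603

0.603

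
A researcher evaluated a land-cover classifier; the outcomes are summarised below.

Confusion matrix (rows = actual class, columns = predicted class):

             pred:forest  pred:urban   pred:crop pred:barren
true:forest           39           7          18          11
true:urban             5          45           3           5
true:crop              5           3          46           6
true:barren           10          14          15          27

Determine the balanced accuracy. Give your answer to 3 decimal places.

0.618

Balanced accuracy = mean of per-class recall.
  forest: recall = 39/75 = 0.5200
  urban: recall = 45/58 = 0.7759
  crop: recall = 46/60 = 0.7667
  barren: recall = 27/66 = 0.4091
Mean = (0.5200 + 0.7759 + 0.7667 + 0.4091) / 4 = 0.618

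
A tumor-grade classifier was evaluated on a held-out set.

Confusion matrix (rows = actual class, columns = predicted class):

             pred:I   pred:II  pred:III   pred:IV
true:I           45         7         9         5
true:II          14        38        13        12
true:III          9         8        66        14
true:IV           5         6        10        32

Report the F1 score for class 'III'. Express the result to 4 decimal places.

0.6769

Treat 'III' as positive and all other classes as negative.
F1 score = 2·TP/(2·TP+FP+FN).
III: TP=66, FP=9+13+10=32, FN=9+8+14=31 → 132/195 = 0.67692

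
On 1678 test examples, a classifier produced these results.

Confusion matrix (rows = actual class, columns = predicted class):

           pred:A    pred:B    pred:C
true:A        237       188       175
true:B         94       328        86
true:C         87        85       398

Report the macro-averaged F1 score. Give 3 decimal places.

Per-class F1 score (2·TP/(2·TP+FP+FN)):
  A: TP=237, FP=94+87=181, FN=188+175=363 → 474/1018 = 0.4656
  B: TP=328, FP=188+85=273, FN=94+86=180 → 656/1109 = 0.5915
  C: TP=398, FP=175+86=261, FN=87+85=172 → 796/1229 = 0.6477
Macro-F1 score = mean = (0.4656 + 0.5915 + 0.6477) / 3 = 0.568

0.568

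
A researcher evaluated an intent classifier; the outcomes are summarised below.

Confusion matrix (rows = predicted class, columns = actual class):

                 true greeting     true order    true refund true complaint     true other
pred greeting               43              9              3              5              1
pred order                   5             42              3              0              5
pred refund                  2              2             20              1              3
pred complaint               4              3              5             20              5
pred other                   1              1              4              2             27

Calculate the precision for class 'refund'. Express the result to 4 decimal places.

0.7143

One-vs-rest for 'refund': TP = diagonal; FP = other classes predicted 'refund'; FN = 'refund' predicted as other.
precision = TP/(TP+FP).
refund: TP=20, FP=2+2+1+3=8 → 20/28 = 0.71429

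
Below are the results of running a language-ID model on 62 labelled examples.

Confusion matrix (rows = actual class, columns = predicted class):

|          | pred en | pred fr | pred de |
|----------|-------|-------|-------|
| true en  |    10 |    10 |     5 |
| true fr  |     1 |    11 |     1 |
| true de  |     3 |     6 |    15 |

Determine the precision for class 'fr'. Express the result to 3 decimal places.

0.407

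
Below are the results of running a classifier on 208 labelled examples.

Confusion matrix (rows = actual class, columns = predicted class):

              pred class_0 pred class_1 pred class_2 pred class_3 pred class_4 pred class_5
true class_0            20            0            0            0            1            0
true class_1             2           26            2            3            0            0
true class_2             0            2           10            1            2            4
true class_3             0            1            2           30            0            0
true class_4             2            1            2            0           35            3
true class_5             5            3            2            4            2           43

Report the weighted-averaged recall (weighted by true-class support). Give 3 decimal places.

Per-class recall (TP/(TP+FN)):
  class_0: TP=20, FN=0+0+0+1+0=1 → 20/21 = 0.9524
  class_1: TP=26, FN=2+2+3+0+0=7 → 26/33 = 0.7879
  class_2: TP=10, FN=0+2+1+2+4=9 → 10/19 = 0.5263
  class_3: TP=30, FN=0+1+2+0+0=3 → 30/33 = 0.9091
  class_4: TP=35, FN=2+1+2+0+3=8 → 35/43 = 0.8140
  class_5: TP=43, FN=5+3+2+4+2=16 → 43/59 = 0.7288
Weighted-recall = Σ (supportᵢ/N)·recallᵢ with N=208: (21/208)·0.9524 + (33/208)·0.7879 + (19/208)·0.5263 + (33/208)·0.9091 + (43/208)·0.8140 + (59/208)·0.7288 = 0.788

0.788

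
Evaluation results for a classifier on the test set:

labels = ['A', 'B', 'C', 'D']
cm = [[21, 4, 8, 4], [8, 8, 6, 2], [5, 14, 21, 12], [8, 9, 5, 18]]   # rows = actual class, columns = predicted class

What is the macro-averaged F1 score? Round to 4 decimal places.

Per-class F1 score (2·TP/(2·TP+FP+FN)):
  A: TP=21, FP=8+5+8=21, FN=4+8+4=16 → 42/79 = 0.53165
  B: TP=8, FP=4+14+9=27, FN=8+6+2=16 → 16/59 = 0.27119
  C: TP=21, FP=8+6+5=19, FN=5+14+12=31 → 42/92 = 0.45652
  D: TP=18, FP=4+2+12=18, FN=8+9+5=22 → 36/76 = 0.47368
Macro-F1 score = mean = (0.53165 + 0.27119 + 0.45652 + 0.47368) / 4 = 0.4333

0.4333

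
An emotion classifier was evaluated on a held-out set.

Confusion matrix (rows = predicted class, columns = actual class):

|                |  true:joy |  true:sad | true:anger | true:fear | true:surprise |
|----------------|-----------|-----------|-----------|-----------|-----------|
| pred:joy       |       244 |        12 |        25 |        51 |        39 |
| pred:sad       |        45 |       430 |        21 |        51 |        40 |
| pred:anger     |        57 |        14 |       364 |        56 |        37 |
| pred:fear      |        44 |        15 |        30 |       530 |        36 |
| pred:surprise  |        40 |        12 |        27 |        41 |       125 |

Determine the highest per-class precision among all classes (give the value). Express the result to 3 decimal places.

Per-class precision (TP/(TP+FP)):
  joy: TP=244, FP=12+25+51+39=127 → 244/371 = 0.6577
  sad: TP=430, FP=45+21+51+40=157 → 430/587 = 0.7325
  anger: TP=364, FP=57+14+56+37=164 → 364/528 = 0.6894
  fear: TP=530, FP=44+15+30+36=125 → 530/655 = 0.8092
  surprise: TP=125, FP=40+12+27+41=120 → 125/245 = 0.5102
Highest is class 'fear' with precision = 0.809.

0.809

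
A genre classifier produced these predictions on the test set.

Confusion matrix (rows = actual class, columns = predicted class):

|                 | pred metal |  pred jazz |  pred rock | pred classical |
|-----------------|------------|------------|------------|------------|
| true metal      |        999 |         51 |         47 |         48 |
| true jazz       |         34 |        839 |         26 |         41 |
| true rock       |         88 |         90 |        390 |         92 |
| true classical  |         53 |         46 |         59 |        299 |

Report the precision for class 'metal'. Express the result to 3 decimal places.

One-vs-rest for 'metal': TP = diagonal; FP = other classes predicted 'metal'; FN = 'metal' predicted as other.
precision = TP/(TP+FP).
metal: TP=999, FP=34+88+53=175 → 999/1174 = 0.8509

0.851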